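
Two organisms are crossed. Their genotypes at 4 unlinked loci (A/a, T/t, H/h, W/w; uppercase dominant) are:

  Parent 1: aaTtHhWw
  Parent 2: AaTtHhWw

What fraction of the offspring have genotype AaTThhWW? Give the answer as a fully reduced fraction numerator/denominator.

aaTtHhWw gametes: aTHW×2, aTHw×2, aThW×2, aThw×2, atHW×2, atHw×2, athW×2, athw×2
AaTtHhWw gametes: ATHW×1, ATHw×1, AThW×1, AThw×1, AtHW×1, AtHw×1, AthW×1, Athw×1, aTHW×1, aTHw×1, aThW×1, aThw×1, atHW×1, atHw×1, athW×1, athw×1
aaTtHhWw×AaTtHhWw grid (16·16=256): AaTTHHWW=2 AaTTHHWw=4 AaTTHHww=2 AaTTHhWW=4 AaTTHhWw=8 AaTTHhww=4 AaTThhWW=2 AaTThhWw=4 AaTThhww=2 AaTtHHWW=4 AaTtHHWw=8 AaTtHHww=4 AaTtHhWW=8 AaTtHhWw=16 AaTtHhww=8 AaTthhWW=4 AaTthhWw=8 AaTthhww=4 AattHHWW=2 AattHHWw=4 AattHHww=2 AattHhWW=4 AattHhWw=8 AattHhww=4 AatthhWW=2 AatthhWw=4 Aatthhww=2 aaTTHHWW=2 aaTTHHWw=4 aaTTHHww=2 aaTTHhWW=4 aaTTHhWw=8 aaTTHhww=4 aaTThhWW=2 aaTThhWw=4 aaTThhww=2 aaTtHHWW=4 aaTtHHWw=8 aaTtHHww=4 aaTtHhWW=8 aaTtHhWw=16 aaTtHhww=8 aaTthhWW=4 aaTthhWw=8 aaTthhww=4 aattHHWW=2 aattHHWw=4 aattHHww=2 aattHhWW=4 aattHhWw=8 aattHhww=4 aatthhWW=2 aatthhWw=4 aatthhww=2
AaTThhWW hits 2/256; gcd=2; 2÷2/256÷2 = 1/128

P(AaTThhWW) = 1/128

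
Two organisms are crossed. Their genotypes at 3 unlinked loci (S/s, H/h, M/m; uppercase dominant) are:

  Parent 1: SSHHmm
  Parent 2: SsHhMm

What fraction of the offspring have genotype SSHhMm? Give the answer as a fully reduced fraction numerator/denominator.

P(SSHhMm) = 1/8

SSHHmm gametes: SHm×8
SsHhMm gametes: SHM×1, SHm×1, ShM×1, Shm×1, sHM×1, sHm×1, shM×1, shm×1
SSHHmm×SsHhMm grid (8·8=64): SSHHMm=8 SSHHmm=8 SSHhMm=8 SSHhmm=8 SsHHMm=8 SsHHmm=8 SsHhMm=8 SsHhmm=8
SSHhMm hits 8/64; gcd=8; 8÷8/64÷8 = 1/8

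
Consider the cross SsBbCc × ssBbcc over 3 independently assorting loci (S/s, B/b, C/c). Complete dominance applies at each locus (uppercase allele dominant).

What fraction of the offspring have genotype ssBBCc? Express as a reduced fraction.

P(ssBBCc) = 1/16

SsBbCc gametes: SBC×1, SBc×1, SbC×1, Sbc×1, sBC×1, sBc×1, sbC×1, sbc×1
ssBbcc gametes: sBc×4, sbc×4
SsBbCc×ssBbcc grid (8·8=64): SsBBCc=4 SsBBcc=4 SsBbCc=8 SsBbcc=8 SsbbCc=4 Ssbbcc=4 ssBBCc=4 ssBBcc=4 ssBbCc=8 ssBbcc=8 ssbbCc=4 ssbbcc=4
ssBBCc hits 4/64; gcd=4; 4÷4/64÷4 = 1/16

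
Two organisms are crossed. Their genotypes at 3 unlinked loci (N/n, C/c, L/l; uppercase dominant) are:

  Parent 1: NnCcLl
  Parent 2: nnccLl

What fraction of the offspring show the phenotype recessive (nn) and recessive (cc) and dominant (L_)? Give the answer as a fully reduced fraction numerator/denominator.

P(nn cc L_) = 3/16

NnCcLl gametes: NCL×1, NCl×1, NcL×1, Ncl×1, nCL×1, nCl×1, ncL×1, ncl×1
nnccLl gametes: ncL×4, ncl×4
NnCcLl×nnccLl grid (8·8=64): NnCcLL=4 NnCcLl=8 NnCcll=4 NnccLL=4 NnccLl=8 Nnccll=4 nnCcLL=4 nnCcLl=8 nnCcll=4 nnccLL=4 nnccLl=8 nnccll=4
nn cc L_ hits 12/64; gcd=4; 12÷4/64÷4 = 3/16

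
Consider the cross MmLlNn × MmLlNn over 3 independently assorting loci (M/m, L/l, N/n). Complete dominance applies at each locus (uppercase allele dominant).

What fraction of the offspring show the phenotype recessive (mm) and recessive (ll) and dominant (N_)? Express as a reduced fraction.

P(mm ll N_) = 3/64

MmLlNn gametes: MLN×1, MLn×1, MlN×1, Mln×1, mLN×1, mLn×1, mlN×1, mln×1
MmLlNn gametes: MLN×1, MLn×1, MlN×1, Mln×1, mLN×1, mLn×1, mlN×1, mln×1
MmLlNn×MmLlNn grid (8·8=64): MMLLNN=1 MMLLNn=2 MMLLnn=1 MMLlNN=2 MMLlNn=4 MMLlnn=2 MMllNN=1 MMllNn=2 MMllnn=1 MmLLNN=2 MmLLNn=4 MmLLnn=2 MmLlNN=4 MmLlNn=8 MmLlnn=4 MmllNN=2 MmllNn=4 Mmllnn=2 mmLLNN=1 mmLLNn=2 mmLLnn=1 mmLlNN=2 mmLlNn=4 mmLlnn=2 mmllNN=1 mmllNn=2 mmllnn=1
mm ll N_ hits 3/64; gcd=1; 3÷1/64÷1 = 3/64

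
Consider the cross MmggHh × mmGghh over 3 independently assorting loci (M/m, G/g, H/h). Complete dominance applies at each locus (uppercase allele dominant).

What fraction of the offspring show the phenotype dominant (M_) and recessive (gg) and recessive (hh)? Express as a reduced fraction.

P(M_ gg hh) = 1/8

MmggHh gametes: MgH×2, Mgh×2, mgH×2, mgh×2
mmGghh gametes: mGh×4, mgh×4
MmggHh×mmGghh grid (8·8=64): MmGgHh=8 MmGghh=8 MmggHh=8 Mmgghh=8 mmGgHh=8 mmGghh=8 mmggHh=8 mmgghh=8
M_ gg hh hits 8/64; gcd=8; 8÷8/64÷8 = 1/8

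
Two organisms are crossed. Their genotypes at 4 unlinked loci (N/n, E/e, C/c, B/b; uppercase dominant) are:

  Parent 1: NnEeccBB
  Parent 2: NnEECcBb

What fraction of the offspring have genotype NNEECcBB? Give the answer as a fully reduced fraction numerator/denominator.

P(NNEECcBB) = 1/32

NnEeccBB gametes: NEcB×4, NecB×4, nEcB×4, necB×4
NnEECcBb gametes: NECB×2, NECb×2, NEcB×2, NEcb×2, nECB×2, nECb×2, nEcB×2, nEcb×2
NnEeccBB×NnEECcBb grid (16·16=256): NNEECcBB=8 NNEECcBb=8 NNEEccBB=8 NNEEccBb=8 NNEeCcBB=8 NNEeCcBb=8 NNEeccBB=8 NNEeccBb=8 NnEECcBB=16 NnEECcBb=16 NnEEccBB=16 NnEEccBb=16 NnEeCcBB=16 NnEeCcBb=16 NnEeccBB=16 NnEeccBb=16 nnEECcBB=8 nnEECcBb=8 nnEEccBB=8 nnEEccBb=8 nnEeCcBB=8 nnEeCcBb=8 nnEeccBB=8 nnEeccBb=8
NNEECcBB hits 8/256; gcd=8; 8÷8/256÷8 = 1/32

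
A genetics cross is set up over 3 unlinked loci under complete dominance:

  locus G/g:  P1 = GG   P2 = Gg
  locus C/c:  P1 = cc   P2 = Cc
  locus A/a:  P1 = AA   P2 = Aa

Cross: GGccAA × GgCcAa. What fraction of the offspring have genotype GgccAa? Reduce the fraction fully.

GGccAA gametes: GcA×8
GgCcAa gametes: GCA×1, GCa×1, GcA×1, Gca×1, gCA×1, gCa×1, gcA×1, gca×1
GGccAA×GgCcAa grid (8·8=64): GGCcAA=8 GGCcAa=8 GGccAA=8 GGccAa=8 GgCcAA=8 GgCcAa=8 GgccAA=8 GgccAa=8
GgccAa hits 8/64; gcd=8; 8÷8/64÷8 = 1/8

P(GgccAa) = 1/8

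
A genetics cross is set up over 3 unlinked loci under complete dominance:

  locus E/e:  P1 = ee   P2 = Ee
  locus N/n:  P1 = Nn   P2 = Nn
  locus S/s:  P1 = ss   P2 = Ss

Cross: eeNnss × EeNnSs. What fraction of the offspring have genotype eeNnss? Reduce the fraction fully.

P(eeNnss) = 1/8

eeNnss gametes: eNs×4, ens×4
EeNnSs gametes: ENS×1, ENs×1, EnS×1, Ens×1, eNS×1, eNs×1, enS×1, ens×1
eeNnss×EeNnSs grid (8·8=64): EeNNSs=4 EeNNss=4 EeNnSs=8 EeNnss=8 EennSs=4 Eennss=4 eeNNSs=4 eeNNss=4 eeNnSs=8 eeNnss=8 eennSs=4 eennss=4
eeNnss hits 8/64; gcd=8; 8÷8/64÷8 = 1/8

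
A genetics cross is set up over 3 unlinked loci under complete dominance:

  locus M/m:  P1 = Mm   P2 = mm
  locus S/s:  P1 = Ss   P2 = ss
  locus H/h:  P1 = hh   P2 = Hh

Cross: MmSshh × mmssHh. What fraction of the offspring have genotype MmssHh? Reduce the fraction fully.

P(MmssHh) = 1/8

MmSshh gametes: MSh×2, Msh×2, mSh×2, msh×2
mmssHh gametes: msH×4, msh×4
MmSshh×mmssHh grid (8·8=64): MmSsHh=8 MmSshh=8 MmssHh=8 Mmsshh=8 mmSsHh=8 mmSshh=8 mmssHh=8 mmsshh=8
MmssHh hits 8/64; gcd=8; 8÷8/64÷8 = 1/8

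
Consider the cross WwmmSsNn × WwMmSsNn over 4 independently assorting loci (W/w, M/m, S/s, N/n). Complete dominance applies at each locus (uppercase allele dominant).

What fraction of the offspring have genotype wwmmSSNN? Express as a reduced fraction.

WwmmSsNn gametes: WmSN×2, WmSn×2, WmsN×2, Wmsn×2, wmSN×2, wmSn×2, wmsN×2, wmsn×2
WwMmSsNn gametes: WMSN×1, WMSn×1, WMsN×1, WMsn×1, WmSN×1, WmSn×1, WmsN×1, Wmsn×1, wMSN×1, wMSn×1, wMsN×1, wMsn×1, wmSN×1, wmSn×1, wmsN×1, wmsn×1
WwmmSsNn×WwMmSsNn grid (16·16=256): WWMmSSNN=2 WWMmSSNn=4 WWMmSSnn=2 WWMmSsNN=4 WWMmSsNn=8 WWMmSsnn=4 WWMmssNN=2 WWMmssNn=4 WWMmssnn=2 WWmmSSNN=2 WWmmSSNn=4 WWmmSSnn=2 WWmmSsNN=4 WWmmSsNn=8 WWmmSsnn=4 WWmmssNN=2 WWmmssNn=4 WWmmssnn=2 WwMmSSNN=4 WwMmSSNn=8 WwMmSSnn=4 WwMmSsNN=8 WwMmSsNn=16 WwMmSsnn=8 WwMmssNN=4 WwMmssNn=8 WwMmssnn=4 WwmmSSNN=4 WwmmSSNn=8 WwmmSSnn=4 WwmmSsNN=8 WwmmSsNn=16 WwmmSsnn=8 WwmmssNN=4 WwmmssNn=8 Wwmmssnn=4 wwMmSSNN=2 wwMmSSNn=4 wwMmSSnn=2 wwMmSsNN=4 wwMmSsNn=8 wwMmSsnn=4 wwMmssNN=2 wwMmssNn=4 wwMmssnn=2 wwmmSSNN=2 wwmmSSNn=4 wwmmSSnn=2 wwmmSsNN=4 wwmmSsNn=8 wwmmSsnn=4 wwmmssNN=2 wwmmssNn=4 wwmmssnn=2
wwmmSSNN hits 2/256; gcd=2; 2÷2/256÷2 = 1/128

P(wwmmSSNN) = 1/128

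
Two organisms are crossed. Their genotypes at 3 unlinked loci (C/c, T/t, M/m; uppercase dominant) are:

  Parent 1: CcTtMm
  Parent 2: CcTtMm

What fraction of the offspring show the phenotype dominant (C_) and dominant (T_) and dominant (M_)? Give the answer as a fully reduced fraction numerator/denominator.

CcTtMm gametes: CTM×1, CTm×1, CtM×1, Ctm×1, cTM×1, cTm×1, ctM×1, ctm×1
CcTtMm gametes: CTM×1, CTm×1, CtM×1, Ctm×1, cTM×1, cTm×1, ctM×1, ctm×1
CcTtMm×CcTtMm grid (8·8=64): CCTTMM=1 CCTTMm=2 CCTTmm=1 CCTtMM=2 CCTtMm=4 CCTtmm=2 CCttMM=1 CCttMm=2 CCttmm=1 CcTTMM=2 CcTTMm=4 CcTTmm=2 CcTtMM=4 CcTtMm=8 CcTtmm=4 CcttMM=2 CcttMm=4 Ccttmm=2 ccTTMM=1 ccTTMm=2 ccTTmm=1 ccTtMM=2 ccTtMm=4 ccTtmm=2 ccttMM=1 ccttMm=2 ccttmm=1
C_ T_ M_ hits 27/64; gcd=1; 27÷1/64÷1 = 27/64

P(C_ T_ M_) = 27/64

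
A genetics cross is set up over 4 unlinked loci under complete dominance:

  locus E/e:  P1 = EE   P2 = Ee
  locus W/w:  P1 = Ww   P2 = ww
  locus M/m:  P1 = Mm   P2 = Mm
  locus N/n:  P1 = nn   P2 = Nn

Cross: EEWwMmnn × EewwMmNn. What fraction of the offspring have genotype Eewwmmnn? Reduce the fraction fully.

EEWwMmnn gametes: EWMn×4, EWmn×4, EwMn×4, Ewmn×4
EewwMmNn gametes: EwMN×2, EwMn×2, EwmN×2, Ewmn×2, ewMN×2, ewMn×2, ewmN×2, ewmn×2
EEWwMmnn×EewwMmNn grid (16·16=256): EEWwMMNn=8 EEWwMMnn=8 EEWwMmNn=16 EEWwMmnn=16 EEWwmmNn=8 EEWwmmnn=8 EEwwMMNn=8 EEwwMMnn=8 EEwwMmNn=16 EEwwMmnn=16 EEwwmmNn=8 EEwwmmnn=8 EeWwMMNn=8 EeWwMMnn=8 EeWwMmNn=16 EeWwMmnn=16 EeWwmmNn=8 EeWwmmnn=8 EewwMMNn=8 EewwMMnn=8 EewwMmNn=16 EewwMmnn=16 EewwmmNn=8 Eewwmmnn=8
Eewwmmnn hits 8/256; gcd=8; 8÷8/256÷8 = 1/32

P(Eewwmmnn) = 1/32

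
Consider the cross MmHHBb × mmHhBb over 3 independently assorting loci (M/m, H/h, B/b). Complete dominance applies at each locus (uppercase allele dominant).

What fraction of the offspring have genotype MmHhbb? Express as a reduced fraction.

P(MmHhbb) = 1/16

MmHHBb gametes: MHB×2, MHb×2, mHB×2, mHb×2
mmHhBb gametes: mHB×2, mHb×2, mhB×2, mhb×2
MmHHBb×mmHhBb grid (8·8=64): MmHHBB=4 MmHHBb=8 MmHHbb=4 MmHhBB=4 MmHhBb=8 MmHhbb=4 mmHHBB=4 mmHHBb=8 mmHHbb=4 mmHhBB=4 mmHhBb=8 mmHhbb=4
MmHhbb hits 4/64; gcd=4; 4÷4/64÷4 = 1/16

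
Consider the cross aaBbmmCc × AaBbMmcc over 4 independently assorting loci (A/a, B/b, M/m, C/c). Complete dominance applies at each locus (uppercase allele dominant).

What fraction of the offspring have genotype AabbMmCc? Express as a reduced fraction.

aaBbmmCc gametes: aBmC×4, aBmc×4, abmC×4, abmc×4
AaBbMmcc gametes: ABMc×2, ABmc×2, AbMc×2, Abmc×2, aBMc×2, aBmc×2, abMc×2, abmc×2
aaBbmmCc×AaBbMmcc grid (16·16=256): AaBBMmCc=8 AaBBMmcc=8 AaBBmmCc=8 AaBBmmcc=8 AaBbMmCc=16 AaBbMmcc=16 AaBbmmCc=16 AaBbmmcc=16 AabbMmCc=8 AabbMmcc=8 AabbmmCc=8 Aabbmmcc=8 aaBBMmCc=8 aaBBMmcc=8 aaBBmmCc=8 aaBBmmcc=8 aaBbMmCc=16 aaBbMmcc=16 aaBbmmCc=16 aaBbmmcc=16 aabbMmCc=8 aabbMmcc=8 aabbmmCc=8 aabbmmcc=8
AabbMmCc hits 8/256; gcd=8; 8÷8/256÷8 = 1/32

P(AabbMmCc) = 1/32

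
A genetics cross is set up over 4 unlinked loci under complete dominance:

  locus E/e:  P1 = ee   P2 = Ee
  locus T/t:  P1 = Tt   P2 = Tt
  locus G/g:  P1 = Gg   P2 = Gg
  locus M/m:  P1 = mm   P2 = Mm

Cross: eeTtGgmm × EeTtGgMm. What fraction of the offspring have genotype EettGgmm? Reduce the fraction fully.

P(EettGgmm) = 1/32

eeTtGgmm gametes: eTGm×4, eTgm×4, etGm×4, etgm×4
EeTtGgMm gametes: ETGM×1, ETGm×1, ETgM×1, ETgm×1, EtGM×1, EtGm×1, EtgM×1, Etgm×1, eTGM×1, eTGm×1, eTgM×1, eTgm×1, etGM×1, etGm×1, etgM×1, etgm×1
eeTtGgmm×EeTtGgMm grid (16·16=256): EeTTGGMm=4 EeTTGGmm=4 EeTTGgMm=8 EeTTGgmm=8 EeTTggMm=4 EeTTggmm=4 EeTtGGMm=8 EeTtGGmm=8 EeTtGgMm=16 EeTtGgmm=16 EeTtggMm=8 EeTtggmm=8 EettGGMm=4 EettGGmm=4 EettGgMm=8 EettGgmm=8 EettggMm=4 Eettggmm=4 eeTTGGMm=4 eeTTGGmm=4 eeTTGgMm=8 eeTTGgmm=8 eeTTggMm=4 eeTTggmm=4 eeTtGGMm=8 eeTtGGmm=8 eeTtGgMm=16 eeTtGgmm=16 eeTtggMm=8 eeTtggmm=8 eettGGMm=4 eettGGmm=4 eettGgMm=8 eettGgmm=8 eettggMm=4 eettggmm=4
EettGgmm hits 8/256; gcd=8; 8÷8/256÷8 = 1/32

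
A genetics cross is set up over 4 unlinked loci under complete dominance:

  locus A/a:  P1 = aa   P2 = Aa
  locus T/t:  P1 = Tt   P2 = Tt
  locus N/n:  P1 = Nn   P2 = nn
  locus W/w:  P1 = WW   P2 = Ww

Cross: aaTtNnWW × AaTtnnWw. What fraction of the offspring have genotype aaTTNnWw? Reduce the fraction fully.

P(aaTTNnWw) = 1/32

aaTtNnWW gametes: aTNW×4, aTnW×4, atNW×4, atnW×4
AaTtnnWw gametes: ATnW×2, ATnw×2, AtnW×2, Atnw×2, aTnW×2, aTnw×2, atnW×2, atnw×2
aaTtNnWW×AaTtnnWw grid (16·16=256): AaTTNnWW=8 AaTTNnWw=8 AaTTnnWW=8 AaTTnnWw=8 AaTtNnWW=16 AaTtNnWw=16 AaTtnnWW=16 AaTtnnWw=16 AattNnWW=8 AattNnWw=8 AattnnWW=8 AattnnWw=8 aaTTNnWW=8 aaTTNnWw=8 aaTTnnWW=8 aaTTnnWw=8 aaTtNnWW=16 aaTtNnWw=16 aaTtnnWW=16 aaTtnnWw=16 aattNnWW=8 aattNnWw=8 aattnnWW=8 aattnnWw=8
aaTTNnWw hits 8/256; gcd=8; 8÷8/256÷8 = 1/32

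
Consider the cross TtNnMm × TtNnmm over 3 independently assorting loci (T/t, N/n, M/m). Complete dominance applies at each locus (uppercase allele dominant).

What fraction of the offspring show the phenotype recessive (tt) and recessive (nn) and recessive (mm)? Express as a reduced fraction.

P(tt nn mm) = 1/32

TtNnMm gametes: TNM×1, TNm×1, TnM×1, Tnm×1, tNM×1, tNm×1, tnM×1, tnm×1
TtNnmm gametes: TNm×2, Tnm×2, tNm×2, tnm×2
TtNnMm×TtNnmm grid (8·8=64): TTNNMm=2 TTNNmm=2 TTNnMm=4 TTNnmm=4 TTnnMm=2 TTnnmm=2 TtNNMm=4 TtNNmm=4 TtNnMm=8 TtNnmm=8 TtnnMm=4 Ttnnmm=4 ttNNMm=2 ttNNmm=2 ttNnMm=4 ttNnmm=4 ttnnMm=2 ttnnmm=2
tt nn mm hits 2/64; gcd=2; 2÷2/64÷2 = 1/32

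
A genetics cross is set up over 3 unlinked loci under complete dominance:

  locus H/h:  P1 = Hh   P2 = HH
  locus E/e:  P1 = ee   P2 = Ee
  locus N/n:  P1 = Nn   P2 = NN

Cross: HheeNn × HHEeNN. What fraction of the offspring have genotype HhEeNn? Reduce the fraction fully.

HheeNn gametes: HeN×2, Hen×2, heN×2, hen×2
HHEeNN gametes: HEN×4, HeN×4
HheeNn×HHEeNN grid (8·8=64): HHEeNN=8 HHEeNn=8 HHeeNN=8 HHeeNn=8 HhEeNN=8 HhEeNn=8 HheeNN=8 HheeNn=8
HhEeNn hits 8/64; gcd=8; 8÷8/64÷8 = 1/8

P(HhEeNn) = 1/8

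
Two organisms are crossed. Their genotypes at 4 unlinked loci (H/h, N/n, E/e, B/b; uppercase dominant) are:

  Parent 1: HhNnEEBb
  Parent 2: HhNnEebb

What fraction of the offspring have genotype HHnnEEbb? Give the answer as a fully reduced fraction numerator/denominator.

P(HHnnEEbb) = 1/64

HhNnEEBb gametes: HNEB×2, HNEb×2, HnEB×2, HnEb×2, hNEB×2, hNEb×2, hnEB×2, hnEb×2
HhNnEebb gametes: HNEb×2, HNeb×2, HnEb×2, Hneb×2, hNEb×2, hNeb×2, hnEb×2, hneb×2
HhNnEEBb×HhNnEebb grid (16·16=256): HHNNEEBb=4 HHNNEEbb=4 HHNNEeBb=4 HHNNEebb=4 HHNnEEBb=8 HHNnEEbb=8 HHNnEeBb=8 HHNnEebb=8 HHnnEEBb=4 HHnnEEbb=4 HHnnEeBb=4 HHnnEebb=4 HhNNEEBb=8 HhNNEEbb=8 HhNNEeBb=8 HhNNEebb=8 HhNnEEBb=16 HhNnEEbb=16 HhNnEeBb=16 HhNnEebb=16 HhnnEEBb=8 HhnnEEbb=8 HhnnEeBb=8 HhnnEebb=8 hhNNEEBb=4 hhNNEEbb=4 hhNNEeBb=4 hhNNEebb=4 hhNnEEBb=8 hhNnEEbb=8 hhNnEeBb=8 hhNnEebb=8 hhnnEEBb=4 hhnnEEbb=4 hhnnEeBb=4 hhnnEebb=4
HHnnEEbb hits 4/256; gcd=4; 4÷4/256÷4 = 1/64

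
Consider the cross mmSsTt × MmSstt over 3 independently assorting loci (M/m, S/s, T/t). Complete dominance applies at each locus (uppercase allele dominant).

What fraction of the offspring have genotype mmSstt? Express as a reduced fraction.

P(mmSstt) = 1/8

mmSsTt gametes: mST×2, mSt×2, msT×2, mst×2
MmSstt gametes: MSt×2, Mst×2, mSt×2, mst×2
mmSsTt×MmSstt grid (8·8=64): MmSSTt=4 MmSStt=4 MmSsTt=8 MmSstt=8 MmssTt=4 Mmsstt=4 mmSSTt=4 mmSStt=4 mmSsTt=8 mmSstt=8 mmssTt=4 mmsstt=4
mmSstt hits 8/64; gcd=8; 8÷8/64÷8 = 1/8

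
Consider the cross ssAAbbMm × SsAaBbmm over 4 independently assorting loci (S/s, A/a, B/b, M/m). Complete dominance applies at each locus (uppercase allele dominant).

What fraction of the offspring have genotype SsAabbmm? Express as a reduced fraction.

P(SsAabbmm) = 1/16

ssAAbbMm gametes: sAbM×8, sAbm×8
SsAaBbmm gametes: SABm×2, SAbm×2, SaBm×2, Sabm×2, sABm×2, sAbm×2, saBm×2, sabm×2
ssAAbbMm×SsAaBbmm grid (16·16=256): SsAABbMm=16 SsAABbmm=16 SsAAbbMm=16 SsAAbbmm=16 SsAaBbMm=16 SsAaBbmm=16 SsAabbMm=16 SsAabbmm=16 ssAABbMm=16 ssAABbmm=16 ssAAbbMm=16 ssAAbbmm=16 ssAaBbMm=16 ssAaBbmm=16 ssAabbMm=16 ssAabbmm=16
SsAabbmm hits 16/256; gcd=16; 16÷16/256÷16 = 1/16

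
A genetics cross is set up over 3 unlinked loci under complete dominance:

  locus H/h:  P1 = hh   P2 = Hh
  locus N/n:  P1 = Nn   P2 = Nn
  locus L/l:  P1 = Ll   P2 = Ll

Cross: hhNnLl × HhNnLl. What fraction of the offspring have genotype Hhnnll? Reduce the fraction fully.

P(Hhnnll) = 1/32

hhNnLl gametes: hNL×2, hNl×2, hnL×2, hnl×2
HhNnLl gametes: HNL×1, HNl×1, HnL×1, Hnl×1, hNL×1, hNl×1, hnL×1, hnl×1
hhNnLl×HhNnLl grid (8·8=64): HhNNLL=2 HhNNLl=4 HhNNll=2 HhNnLL=4 HhNnLl=8 HhNnll=4 HhnnLL=2 HhnnLl=4 Hhnnll=2 hhNNLL=2 hhNNLl=4 hhNNll=2 hhNnLL=4 hhNnLl=8 hhNnll=4 hhnnLL=2 hhnnLl=4 hhnnll=2
Hhnnll hits 2/64; gcd=2; 2÷2/64÷2 = 1/32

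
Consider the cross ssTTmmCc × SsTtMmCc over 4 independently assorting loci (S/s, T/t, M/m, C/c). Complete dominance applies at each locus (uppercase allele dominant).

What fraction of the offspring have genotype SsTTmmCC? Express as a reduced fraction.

ssTTmmCc gametes: sTmC×8, sTmc×8
SsTtMmCc gametes: STMC×1, STMc×1, STmC×1, STmc×1, StMC×1, StMc×1, StmC×1, Stmc×1, sTMC×1, sTMc×1, sTmC×1, sTmc×1, stMC×1, stMc×1, stmC×1, stmc×1
ssTTmmCc×SsTtMmCc grid (16·16=256): SsTTMmCC=8 SsTTMmCc=16 SsTTMmcc=8 SsTTmmCC=8 SsTTmmCc=16 SsTTmmcc=8 SsTtMmCC=8 SsTtMmCc=16 SsTtMmcc=8 SsTtmmCC=8 SsTtmmCc=16 SsTtmmcc=8 ssTTMmCC=8 ssTTMmCc=16 ssTTMmcc=8 ssTTmmCC=8 ssTTmmCc=16 ssTTmmcc=8 ssTtMmCC=8 ssTtMmCc=16 ssTtMmcc=8 ssTtmmCC=8 ssTtmmCc=16 ssTtmmcc=8
SsTTmmCC hits 8/256; gcd=8; 8÷8/256÷8 = 1/32

P(SsTTmmCC) = 1/32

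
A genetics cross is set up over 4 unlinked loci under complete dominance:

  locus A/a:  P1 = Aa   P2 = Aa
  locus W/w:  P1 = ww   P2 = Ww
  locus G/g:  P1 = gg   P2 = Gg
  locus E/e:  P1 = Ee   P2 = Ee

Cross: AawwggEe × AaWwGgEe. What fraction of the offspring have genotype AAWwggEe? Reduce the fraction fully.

AawwggEe gametes: AwgE×4, Awge×4, awgE×4, awge×4
AaWwGgEe gametes: AWGE×1, AWGe×1, AWgE×1, AWge×1, AwGE×1, AwGe×1, AwgE×1, Awge×1, aWGE×1, aWGe×1, aWgE×1, aWge×1, awGE×1, awGe×1, awgE×1, awge×1
AawwggEe×AaWwGgEe grid (16·16=256): AAWwGgEE=4 AAWwGgEe=8 AAWwGgee=4 AAWwggEE=4 AAWwggEe=8 AAWwggee=4 AAwwGgEE=4 AAwwGgEe=8 AAwwGgee=4 AAwwggEE=4 AAwwggEe=8 AAwwggee=4 AaWwGgEE=8 AaWwGgEe=16 AaWwGgee=8 AaWwggEE=8 AaWwggEe=16 AaWwggee=8 AawwGgEE=8 AawwGgEe=16 AawwGgee=8 AawwggEE=8 AawwggEe=16 Aawwggee=8 aaWwGgEE=4 aaWwGgEe=8 aaWwGgee=4 aaWwggEE=4 aaWwggEe=8 aaWwggee=4 aawwGgEE=4 aawwGgEe=8 aawwGgee=4 aawwggEE=4 aawwggEe=8 aawwggee=4
AAWwggEe hits 8/256; gcd=8; 8÷8/256÷8 = 1/32

P(AAWwggEe) = 1/32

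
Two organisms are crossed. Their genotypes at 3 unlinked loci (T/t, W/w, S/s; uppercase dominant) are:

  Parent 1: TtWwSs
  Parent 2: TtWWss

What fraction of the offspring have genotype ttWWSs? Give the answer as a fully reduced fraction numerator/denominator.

TtWwSs gametes: TWS×1, TWs×1, TwS×1, Tws×1, tWS×1, tWs×1, twS×1, tws×1
TtWWss gametes: TWs×4, tWs×4
TtWwSs×TtWWss grid (8·8=64): TTWWSs=4 TTWWss=4 TTWwSs=4 TTWwss=4 TtWWSs=8 TtWWss=8 TtWwSs=8 TtWwss=8 ttWWSs=4 ttWWss=4 ttWwSs=4 ttWwss=4
ttWWSs hits 4/64; gcd=4; 4÷4/64÷4 = 1/16

P(ttWWSs) = 1/16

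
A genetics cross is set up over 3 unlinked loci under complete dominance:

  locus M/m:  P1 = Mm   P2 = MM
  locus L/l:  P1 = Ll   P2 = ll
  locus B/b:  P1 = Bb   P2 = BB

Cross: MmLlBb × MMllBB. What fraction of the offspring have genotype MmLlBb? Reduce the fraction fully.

MmLlBb gametes: MLB×1, MLb×1, MlB×1, Mlb×1, mLB×1, mLb×1, mlB×1, mlb×1
MMllBB gametes: MlB×8
MmLlBb×MMllBB grid (8·8=64): MMLlBB=8 MMLlBb=8 MMllBB=8 MMllBb=8 MmLlBB=8 MmLlBb=8 MmllBB=8 MmllBb=8
MmLlBb hits 8/64; gcd=8; 8÷8/64÷8 = 1/8

P(MmLlBb) = 1/8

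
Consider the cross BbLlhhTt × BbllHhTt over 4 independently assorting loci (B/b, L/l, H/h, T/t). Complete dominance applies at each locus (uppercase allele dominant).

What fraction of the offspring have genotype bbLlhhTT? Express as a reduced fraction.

BbLlhhTt gametes: BLhT×2, BLht×2, BlhT×2, Blht×2, bLhT×2, bLht×2, blhT×2, blht×2
BbllHhTt gametes: BlHT×2, BlHt×2, BlhT×2, Blht×2, blHT×2, blHt×2, blhT×2, blht×2
BbLlhhTt×BbllHhTt grid (16·16=256): BBLlHhTT=4 BBLlHhTt=8 BBLlHhtt=4 BBLlhhTT=4 BBLlhhTt=8 BBLlhhtt=4 BBllHhTT=4 BBllHhTt=8 BBllHhtt=4 BBllhhTT=4 BBllhhTt=8 BBllhhtt=4 BbLlHhTT=8 BbLlHhTt=16 BbLlHhtt=8 BbLlhhTT=8 BbLlhhTt=16 BbLlhhtt=8 BbllHhTT=8 BbllHhTt=16 BbllHhtt=8 BbllhhTT=8 BbllhhTt=16 Bbllhhtt=8 bbLlHhTT=4 bbLlHhTt=8 bbLlHhtt=4 bbLlhhTT=4 bbLlhhTt=8 bbLlhhtt=4 bbllHhTT=4 bbllHhTt=8 bbllHhtt=4 bbllhhTT=4 bbllhhTt=8 bbllhhtt=4
bbLlhhTT hits 4/256; gcd=4; 4÷4/256÷4 = 1/64

P(bbLlhhTT) = 1/64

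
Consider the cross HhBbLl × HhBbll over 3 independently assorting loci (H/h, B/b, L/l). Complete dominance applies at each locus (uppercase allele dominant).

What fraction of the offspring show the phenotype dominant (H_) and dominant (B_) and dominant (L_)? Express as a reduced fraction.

P(H_ B_ L_) = 9/32

HhBbLl gametes: HBL×1, HBl×1, HbL×1, Hbl×1, hBL×1, hBl×1, hbL×1, hbl×1
HhBbll gametes: HBl×2, Hbl×2, hBl×2, hbl×2
HhBbLl×HhBbll grid (8·8=64): HHBBLl=2 HHBBll=2 HHBbLl=4 HHBbll=4 HHbbLl=2 HHbbll=2 HhBBLl=4 HhBBll=4 HhBbLl=8 HhBbll=8 HhbbLl=4 Hhbbll=4 hhBBLl=2 hhBBll=2 hhBbLl=4 hhBbll=4 hhbbLl=2 hhbbll=2
H_ B_ L_ hits 18/64; gcd=2; 18÷2/64÷2 = 9/32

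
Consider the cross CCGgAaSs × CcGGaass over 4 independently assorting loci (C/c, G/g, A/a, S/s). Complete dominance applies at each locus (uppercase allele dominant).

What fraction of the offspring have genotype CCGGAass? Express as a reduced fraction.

P(CCGGAass) = 1/16

CCGgAaSs gametes: CGAS×2, CGAs×2, CGaS×2, CGas×2, CgAS×2, CgAs×2, CgaS×2, Cgas×2
CcGGaass gametes: CGas×8, cGas×8
CCGgAaSs×CcGGaass grid (16·16=256): CCGGAaSs=16 CCGGAass=16 CCGGaaSs=16 CCGGaass=16 CCGgAaSs=16 CCGgAass=16 CCGgaaSs=16 CCGgaass=16 CcGGAaSs=16 CcGGAass=16 CcGGaaSs=16 CcGGaass=16 CcGgAaSs=16 CcGgAass=16 CcGgaaSs=16 CcGgaass=16
CCGGAass hits 16/256; gcd=16; 16÷16/256÷16 = 1/16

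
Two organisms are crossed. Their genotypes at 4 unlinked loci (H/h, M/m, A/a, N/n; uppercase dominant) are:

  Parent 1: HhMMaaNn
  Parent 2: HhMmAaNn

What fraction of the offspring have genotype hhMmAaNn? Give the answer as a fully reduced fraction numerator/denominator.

P(hhMmAaNn) = 1/32

HhMMaaNn gametes: HMaN×4, HMan×4, hMaN×4, hMan×4
HhMmAaNn gametes: HMAN×1, HMAn×1, HMaN×1, HMan×1, HmAN×1, HmAn×1, HmaN×1, Hman×1, hMAN×1, hMAn×1, hMaN×1, hMan×1, hmAN×1, hmAn×1, hmaN×1, hman×1
HhMMaaNn×HhMmAaNn grid (16·16=256): HHMMAaNN=4 HHMMAaNn=8 HHMMAann=4 HHMMaaNN=4 HHMMaaNn=8 HHMMaann=4 HHMmAaNN=4 HHMmAaNn=8 HHMmAann=4 HHMmaaNN=4 HHMmaaNn=8 HHMmaann=4 HhMMAaNN=8 HhMMAaNn=16 HhMMAann=8 HhMMaaNN=8 HhMMaaNn=16 HhMMaann=8 HhMmAaNN=8 HhMmAaNn=16 HhMmAann=8 HhMmaaNN=8 HhMmaaNn=16 HhMmaann=8 hhMMAaNN=4 hhMMAaNn=8 hhMMAann=4 hhMMaaNN=4 hhMMaaNn=8 hhMMaann=4 hhMmAaNN=4 hhMmAaNn=8 hhMmAann=4 hhMmaaNN=4 hhMmaaNn=8 hhMmaann=4
hhMmAaNn hits 8/256; gcd=8; 8÷8/256÷8 = 1/32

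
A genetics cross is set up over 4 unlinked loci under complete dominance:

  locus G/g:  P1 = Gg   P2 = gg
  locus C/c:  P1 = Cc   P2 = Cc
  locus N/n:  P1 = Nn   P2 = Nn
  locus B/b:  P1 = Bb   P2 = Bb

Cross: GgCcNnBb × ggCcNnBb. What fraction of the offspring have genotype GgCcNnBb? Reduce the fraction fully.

P(GgCcNnBb) = 1/16

GgCcNnBb gametes: GCNB×1, GCNb×1, GCnB×1, GCnb×1, GcNB×1, GcNb×1, GcnB×1, Gcnb×1, gCNB×1, gCNb×1, gCnB×1, gCnb×1, gcNB×1, gcNb×1, gcnB×1, gcnb×1
ggCcNnBb gametes: gCNB×2, gCNb×2, gCnB×2, gCnb×2, gcNB×2, gcNb×2, gcnB×2, gcnb×2
GgCcNnBb×ggCcNnBb grid (16·16=256): GgCCNNBB=2 GgCCNNBb=4 GgCCNNbb=2 GgCCNnBB=4 GgCCNnBb=8 GgCCNnbb=4 GgCCnnBB=2 GgCCnnBb=4 GgCCnnbb=2 GgCcNNBB=4 GgCcNNBb=8 GgCcNNbb=4 GgCcNnBB=8 GgCcNnBb=16 GgCcNnbb=8 GgCcnnBB=4 GgCcnnBb=8 GgCcnnbb=4 GgccNNBB=2 GgccNNBb=4 GgccNNbb=2 GgccNnBB=4 GgccNnBb=8 GgccNnbb=4 GgccnnBB=2 GgccnnBb=4 Ggccnnbb=2 ggCCNNBB=2 ggCCNNBb=4 ggCCNNbb=2 ggCCNnBB=4 ggCCNnBb=8 ggCCNnbb=4 ggCCnnBB=2 ggCCnnBb=4 ggCCnnbb=2 ggCcNNBB=4 ggCcNNBb=8 ggCcNNbb=4 ggCcNnBB=8 ggCcNnBb=16 ggCcNnbb=8 ggCcnnBB=4 ggCcnnBb=8 ggCcnnbb=4 ggccNNBB=2 ggccNNBb=4 ggccNNbb=2 ggccNnBB=4 ggccNnBb=8 ggccNnbb=4 ggccnnBB=2 ggccnnBb=4 ggccnnbb=2
GgCcNnBb hits 16/256; gcd=16; 16÷16/256÷16 = 1/16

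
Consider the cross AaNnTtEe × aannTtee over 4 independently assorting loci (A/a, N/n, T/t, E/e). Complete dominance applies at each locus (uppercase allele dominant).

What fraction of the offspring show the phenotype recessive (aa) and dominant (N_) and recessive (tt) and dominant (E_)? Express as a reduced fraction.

P(aa N_ tt E_) = 1/32

AaNnTtEe gametes: ANTE×1, ANTe×1, ANtE×1, ANte×1, AnTE×1, AnTe×1, AntE×1, Ante×1, aNTE×1, aNTe×1, aNtE×1, aNte×1, anTE×1, anTe×1, antE×1, ante×1
aannTtee gametes: anTe×8, ante×8
AaNnTtEe×aannTtee grid (16·16=256): AaNnTTEe=8 AaNnTTee=8 AaNnTtEe=16 AaNnTtee=16 AaNnttEe=8 AaNnttee=8 AannTTEe=8 AannTTee=8 AannTtEe=16 AannTtee=16 AannttEe=8 Aannttee=8 aaNnTTEe=8 aaNnTTee=8 aaNnTtEe=16 aaNnTtee=16 aaNnttEe=8 aaNnttee=8 aannTTEe=8 aannTTee=8 aannTtEe=16 aannTtee=16 aannttEe=8 aannttee=8
aa N_ tt E_ hits 8/256; gcd=8; 8÷8/256÷8 = 1/32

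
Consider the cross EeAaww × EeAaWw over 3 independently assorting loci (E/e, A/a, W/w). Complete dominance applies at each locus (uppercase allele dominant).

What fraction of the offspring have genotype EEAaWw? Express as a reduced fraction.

EeAaww gametes: EAw×2, Eaw×2, eAw×2, eaw×2
EeAaWw gametes: EAW×1, EAw×1, EaW×1, Eaw×1, eAW×1, eAw×1, eaW×1, eaw×1
EeAaww×EeAaWw grid (8·8=64): EEAAWw=2 EEAAww=2 EEAaWw=4 EEAaww=4 EEaaWw=2 EEaaww=2 EeAAWw=4 EeAAww=4 EeAaWw=8 EeAaww=8 EeaaWw=4 Eeaaww=4 eeAAWw=2 eeAAww=2 eeAaWw=4 eeAaww=4 eeaaWw=2 eeaaww=2
EEAaWw hits 4/64; gcd=4; 4÷4/64÷4 = 1/16

P(EEAaWw) = 1/16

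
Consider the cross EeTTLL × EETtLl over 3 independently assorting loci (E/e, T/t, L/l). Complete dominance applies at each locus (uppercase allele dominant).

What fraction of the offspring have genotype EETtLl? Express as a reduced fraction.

P(EETtLl) = 1/8

EeTTLL gametes: ETL×4, eTL×4
EETtLl gametes: ETL×2, ETl×2, EtL×2, Etl×2
EeTTLL×EETtLl grid (8·8=64): EETTLL=8 EETTLl=8 EETtLL=8 EETtLl=8 EeTTLL=8 EeTTLl=8 EeTtLL=8 EeTtLl=8
EETtLl hits 8/64; gcd=8; 8÷8/64÷8 = 1/8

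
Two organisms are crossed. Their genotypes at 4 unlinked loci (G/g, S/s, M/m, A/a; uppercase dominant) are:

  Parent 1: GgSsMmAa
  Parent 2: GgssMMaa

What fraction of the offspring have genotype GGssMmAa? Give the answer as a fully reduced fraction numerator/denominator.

GgSsMmAa gametes: GSMA×1, GSMa×1, GSmA×1, GSma×1, GsMA×1, GsMa×1, GsmA×1, Gsma×1, gSMA×1, gSMa×1, gSmA×1, gSma×1, gsMA×1, gsMa×1, gsmA×1, gsma×1
GgssMMaa gametes: GsMa×8, gsMa×8
GgSsMmAa×GgssMMaa grid (16·16=256): GGSsMMAa=8 GGSsMMaa=8 GGSsMmAa=8 GGSsMmaa=8 GGssMMAa=8 GGssMMaa=8 GGssMmAa=8 GGssMmaa=8 GgSsMMAa=16 GgSsMMaa=16 GgSsMmAa=16 GgSsMmaa=16 GgssMMAa=16 GgssMMaa=16 GgssMmAa=16 GgssMmaa=16 ggSsMMAa=8 ggSsMMaa=8 ggSsMmAa=8 ggSsMmaa=8 ggssMMAa=8 ggssMMaa=8 ggssMmAa=8 ggssMmaa=8
GGssMmAa hits 8/256; gcd=8; 8÷8/256÷8 = 1/32

P(GGssMmAa) = 1/32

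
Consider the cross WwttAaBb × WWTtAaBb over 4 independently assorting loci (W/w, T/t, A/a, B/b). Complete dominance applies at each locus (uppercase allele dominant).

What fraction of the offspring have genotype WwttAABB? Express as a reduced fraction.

WwttAaBb gametes: WtAB×2, WtAb×2, WtaB×2, Wtab×2, wtAB×2, wtAb×2, wtaB×2, wtab×2
WWTtAaBb gametes: WTAB×2, WTAb×2, WTaB×2, WTab×2, WtAB×2, WtAb×2, WtaB×2, Wtab×2
WwttAaBb×WWTtAaBb grid (16·16=256): WWTtAABB=4 WWTtAABb=8 WWTtAAbb=4 WWTtAaBB=8 WWTtAaBb=16 WWTtAabb=8 WWTtaaBB=4 WWTtaaBb=8 WWTtaabb=4 WWttAABB=4 WWttAABb=8 WWttAAbb=4 WWttAaBB=8 WWttAaBb=16 WWttAabb=8 WWttaaBB=4 WWttaaBb=8 WWttaabb=4 WwTtAABB=4 WwTtAABb=8 WwTtAAbb=4 WwTtAaBB=8 WwTtAaBb=16 WwTtAabb=8 WwTtaaBB=4 WwTtaaBb=8 WwTtaabb=4 WwttAABB=4 WwttAABb=8 WwttAAbb=4 WwttAaBB=8 WwttAaBb=16 WwttAabb=8 WwttaaBB=4 WwttaaBb=8 Wwttaabb=4
WwttAABB hits 4/256; gcd=4; 4÷4/256÷4 = 1/64

P(WwttAABB) = 1/64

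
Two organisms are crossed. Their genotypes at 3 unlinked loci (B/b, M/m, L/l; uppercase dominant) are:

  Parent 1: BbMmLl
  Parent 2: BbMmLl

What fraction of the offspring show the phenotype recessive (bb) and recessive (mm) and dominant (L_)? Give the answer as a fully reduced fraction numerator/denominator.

P(bb mm L_) = 3/64

BbMmLl gametes: BML×1, BMl×1, BmL×1, Bml×1, bML×1, bMl×1, bmL×1, bml×1
BbMmLl gametes: BML×1, BMl×1, BmL×1, Bml×1, bML×1, bMl×1, bmL×1, bml×1
BbMmLl×BbMmLl grid (8·8=64): BBMMLL=1 BBMMLl=2 BBMMll=1 BBMmLL=2 BBMmLl=4 BBMmll=2 BBmmLL=1 BBmmLl=2 BBmmll=1 BbMMLL=2 BbMMLl=4 BbMMll=2 BbMmLL=4 BbMmLl=8 BbMmll=4 BbmmLL=2 BbmmLl=4 Bbmmll=2 bbMMLL=1 bbMMLl=2 bbMMll=1 bbMmLL=2 bbMmLl=4 bbMmll=2 bbmmLL=1 bbmmLl=2 bbmmll=1
bb mm L_ hits 3/64; gcd=1; 3÷1/64÷1 = 3/64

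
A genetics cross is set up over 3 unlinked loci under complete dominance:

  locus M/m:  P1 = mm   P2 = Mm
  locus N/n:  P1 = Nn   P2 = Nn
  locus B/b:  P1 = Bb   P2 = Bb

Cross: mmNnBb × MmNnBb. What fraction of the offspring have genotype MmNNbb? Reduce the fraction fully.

P(MmNNbb) = 1/32

mmNnBb gametes: mNB×2, mNb×2, mnB×2, mnb×2
MmNnBb gametes: MNB×1, MNb×1, MnB×1, Mnb×1, mNB×1, mNb×1, mnB×1, mnb×1
mmNnBb×MmNnBb grid (8·8=64): MmNNBB=2 MmNNBb=4 MmNNbb=2 MmNnBB=4 MmNnBb=8 MmNnbb=4 MmnnBB=2 MmnnBb=4 Mmnnbb=2 mmNNBB=2 mmNNBb=4 mmNNbb=2 mmNnBB=4 mmNnBb=8 mmNnbb=4 mmnnBB=2 mmnnBb=4 mmnnbb=2
MmNNbb hits 2/64; gcd=2; 2÷2/64÷2 = 1/32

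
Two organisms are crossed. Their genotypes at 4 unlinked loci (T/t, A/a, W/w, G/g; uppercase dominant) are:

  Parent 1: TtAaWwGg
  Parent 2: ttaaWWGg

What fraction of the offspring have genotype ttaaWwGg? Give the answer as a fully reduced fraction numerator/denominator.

TtAaWwGg gametes: TAWG×1, TAWg×1, TAwG×1, TAwg×1, TaWG×1, TaWg×1, TawG×1, Tawg×1, tAWG×1, tAWg×1, tAwG×1, tAwg×1, taWG×1, taWg×1, tawG×1, tawg×1
ttaaWWGg gametes: taWG×8, taWg×8
TtAaWwGg×ttaaWWGg grid (16·16=256): TtAaWWGG=8 TtAaWWGg=16 TtAaWWgg=8 TtAaWwGG=8 TtAaWwGg=16 TtAaWwgg=8 TtaaWWGG=8 TtaaWWGg=16 TtaaWWgg=8 TtaaWwGG=8 TtaaWwGg=16 TtaaWwgg=8 ttAaWWGG=8 ttAaWWGg=16 ttAaWWgg=8 ttAaWwGG=8 ttAaWwGg=16 ttAaWwgg=8 ttaaWWGG=8 ttaaWWGg=16 ttaaWWgg=8 ttaaWwGG=8 ttaaWwGg=16 ttaaWwgg=8
ttaaWwGg hits 16/256; gcd=16; 16÷16/256÷16 = 1/16

P(ttaaWwGg) = 1/16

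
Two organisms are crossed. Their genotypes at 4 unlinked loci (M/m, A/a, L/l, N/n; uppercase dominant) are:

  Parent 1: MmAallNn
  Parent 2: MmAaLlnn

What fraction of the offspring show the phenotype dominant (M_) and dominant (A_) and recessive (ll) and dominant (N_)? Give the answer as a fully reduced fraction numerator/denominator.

MmAallNn gametes: MAlN×2, MAln×2, MalN×2, Maln×2, mAlN×2, mAln×2, malN×2, maln×2
MmAaLlnn gametes: MALn×2, MAln×2, MaLn×2, Maln×2, mALn×2, mAln×2, maLn×2, maln×2
MmAallNn×MmAaLlnn grid (16·16=256): MMAALlNn=4 MMAALlnn=4 MMAAllNn=4 MMAAllnn=4 MMAaLlNn=8 MMAaLlnn=8 MMAallNn=8 MMAallnn=8 MMaaLlNn=4 MMaaLlnn=4 MMaallNn=4 MMaallnn=4 MmAALlNn=8 MmAALlnn=8 MmAAllNn=8 MmAAllnn=8 MmAaLlNn=16 MmAaLlnn=16 MmAallNn=16 MmAallnn=16 MmaaLlNn=8 MmaaLlnn=8 MmaallNn=8 Mmaallnn=8 mmAALlNn=4 mmAALlnn=4 mmAAllNn=4 mmAAllnn=4 mmAaLlNn=8 mmAaLlnn=8 mmAallNn=8 mmAallnn=8 mmaaLlNn=4 mmaaLlnn=4 mmaallNn=4 mmaallnn=4
M_ A_ ll N_ hits 36/256; gcd=4; 36÷4/256÷4 = 9/64

P(M_ A_ ll N_) = 9/64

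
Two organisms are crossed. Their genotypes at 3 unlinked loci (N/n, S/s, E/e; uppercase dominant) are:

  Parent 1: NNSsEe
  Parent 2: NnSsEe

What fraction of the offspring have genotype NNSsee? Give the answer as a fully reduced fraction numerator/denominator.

NNSsEe gametes: NSE×2, NSe×2, NsE×2, Nse×2
NnSsEe gametes: NSE×1, NSe×1, NsE×1, Nse×1, nSE×1, nSe×1, nsE×1, nse×1
NNSsEe×NnSsEe grid (8·8=64): NNSSEE=2 NNSSEe=4 NNSSee=2 NNSsEE=4 NNSsEe=8 NNSsee=4 NNssEE=2 NNssEe=4 NNssee=2 NnSSEE=2 NnSSEe=4 NnSSee=2 NnSsEE=4 NnSsEe=8 NnSsee=4 NnssEE=2 NnssEe=4 Nnssee=2
NNSsee hits 4/64; gcd=4; 4÷4/64÷4 = 1/16

P(NNSsee) = 1/16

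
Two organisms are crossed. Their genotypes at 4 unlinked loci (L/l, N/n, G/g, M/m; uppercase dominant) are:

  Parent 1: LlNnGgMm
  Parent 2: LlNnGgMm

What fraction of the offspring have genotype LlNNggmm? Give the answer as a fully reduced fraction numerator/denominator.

LlNnGgMm gametes: LNGM×1, LNGm×1, LNgM×1, LNgm×1, LnGM×1, LnGm×1, LngM×1, Lngm×1, lNGM×1, lNGm×1, lNgM×1, lNgm×1, lnGM×1, lnGm×1, lngM×1, lngm×1
LlNnGgMm gametes: LNGM×1, LNGm×1, LNgM×1, LNgm×1, LnGM×1, LnGm×1, LngM×1, Lngm×1, lNGM×1, lNGm×1, lNgM×1, lNgm×1, lnGM×1, lnGm×1, lngM×1, lngm×1
LlNnGgMm×LlNnGgMm grid (16·16=256): LLNNGGMM=1 LLNNGGMm=2 LLNNGGmm=1 LLNNGgMM=2 LLNNGgMm=4 LLNNGgmm=2 LLNNggMM=1 LLNNggMm=2 LLNNggmm=1 LLNnGGMM=2 LLNnGGMm=4 LLNnGGmm=2 LLNnGgMM=4 LLNnGgMm=8 LLNnGgmm=4 LLNnggMM=2 LLNnggMm=4 LLNnggmm=2 LLnnGGMM=1 LLnnGGMm=2 LLnnGGmm=1 LLnnGgMM=2 LLnnGgMm=4 LLnnGgmm=2 LLnnggMM=1 LLnnggMm=2 LLnnggmm=1 LlNNGGMM=2 LlNNGGMm=4 LlNNGGmm=2 LlNNGgMM=4 LlNNGgMm=8 LlNNGgmm=4 LlNNggMM=2 LlNNggMm=4 LlNNggmm=2 LlNnGGMM=4 LlNnGGMm=8 LlNnGGmm=4 LlNnGgMM=8 LlNnGgMm=16 LlNnGgmm=8 LlNnggMM=4 LlNnggMm=8 LlNnggmm=4 LlnnGGMM=2 LlnnGGMm=4 LlnnGGmm=2 LlnnGgMM=4 LlnnGgMm=8 LlnnGgmm=4 LlnnggMM=2 LlnnggMm=4 Llnnggmm=2 llNNGGMM=1 llNNGGMm=2 llNNGGmm=1 llNNGgMM=2 llNNGgMm=4 llNNGgmm=2 llNNggMM=1 llNNggMm=2 llNNggmm=1 llNnGGMM=2 llNnGGMm=4 llNnGGmm=2 llNnGgMM=4 llNnGgMm=8 llNnGgmm=4 llNnggMM=2 llNnggMm=4 llNnggmm=2 llnnGGMM=1 llnnGGMm=2 llnnGGmm=1 llnnGgMM=2 llnnGgMm=4 llnnGgmm=2 llnnggMM=1 llnnggMm=2 llnnggmm=1
LlNNggmm hits 2/256; gcd=2; 2÷2/256÷2 = 1/128

P(LlNNggmm) = 1/128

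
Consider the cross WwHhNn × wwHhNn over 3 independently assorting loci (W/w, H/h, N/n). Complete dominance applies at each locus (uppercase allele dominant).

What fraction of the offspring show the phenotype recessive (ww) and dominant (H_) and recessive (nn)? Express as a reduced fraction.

WwHhNn gametes: WHN×1, WHn×1, WhN×1, Whn×1, wHN×1, wHn×1, whN×1, whn×1
wwHhNn gametes: wHN×2, wHn×2, whN×2, whn×2
WwHhNn×wwHhNn grid (8·8=64): WwHHNN=2 WwHHNn=4 WwHHnn=2 WwHhNN=4 WwHhNn=8 WwHhnn=4 WwhhNN=2 WwhhNn=4 Wwhhnn=2 wwHHNN=2 wwHHNn=4 wwHHnn=2 wwHhNN=4 wwHhNn=8 wwHhnn=4 wwhhNN=2 wwhhNn=4 wwhhnn=2
ww H_ nn hits 6/64; gcd=2; 6÷2/64÷2 = 3/32

P(ww H_ nn) = 3/32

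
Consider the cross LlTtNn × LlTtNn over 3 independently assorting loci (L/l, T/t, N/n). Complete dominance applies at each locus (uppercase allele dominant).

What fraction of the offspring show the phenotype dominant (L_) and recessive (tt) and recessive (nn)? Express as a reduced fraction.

P(L_ tt nn) = 3/64

LlTtNn gametes: LTN×1, LTn×1, LtN×1, Ltn×1, lTN×1, lTn×1, ltN×1, ltn×1
LlTtNn gametes: LTN×1, LTn×1, LtN×1, Ltn×1, lTN×1, lTn×1, ltN×1, ltn×1
LlTtNn×LlTtNn grid (8·8=64): LLTTNN=1 LLTTNn=2 LLTTnn=1 LLTtNN=2 LLTtNn=4 LLTtnn=2 LLttNN=1 LLttNn=2 LLttnn=1 LlTTNN=2 LlTTNn=4 LlTTnn=2 LlTtNN=4 LlTtNn=8 LlTtnn=4 LlttNN=2 LlttNn=4 Llttnn=2 llTTNN=1 llTTNn=2 llTTnn=1 llTtNN=2 llTtNn=4 llTtnn=2 llttNN=1 llttNn=2 llttnn=1
L_ tt nn hits 3/64; gcd=1; 3÷1/64÷1 = 3/64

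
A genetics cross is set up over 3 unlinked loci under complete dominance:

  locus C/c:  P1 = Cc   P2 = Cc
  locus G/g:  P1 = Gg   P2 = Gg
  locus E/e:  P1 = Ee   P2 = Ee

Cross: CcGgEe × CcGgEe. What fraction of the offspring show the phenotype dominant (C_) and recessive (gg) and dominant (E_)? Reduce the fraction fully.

CcGgEe gametes: CGE×1, CGe×1, CgE×1, Cge×1, cGE×1, cGe×1, cgE×1, cge×1
CcGgEe gametes: CGE×1, CGe×1, CgE×1, Cge×1, cGE×1, cGe×1, cgE×1, cge×1
CcGgEe×CcGgEe grid (8·8=64): CCGGEE=1 CCGGEe=2 CCGGee=1 CCGgEE=2 CCGgEe=4 CCGgee=2 CCggEE=1 CCggEe=2 CCggee=1 CcGGEE=2 CcGGEe=4 CcGGee=2 CcGgEE=4 CcGgEe=8 CcGgee=4 CcggEE=2 CcggEe=4 Ccggee=2 ccGGEE=1 ccGGEe=2 ccGGee=1 ccGgEE=2 ccGgEe=4 ccGgee=2 ccggEE=1 ccggEe=2 ccggee=1
C_ gg E_ hits 9/64; gcd=1; 9÷1/64÷1 = 9/64

P(C_ gg E_) = 9/64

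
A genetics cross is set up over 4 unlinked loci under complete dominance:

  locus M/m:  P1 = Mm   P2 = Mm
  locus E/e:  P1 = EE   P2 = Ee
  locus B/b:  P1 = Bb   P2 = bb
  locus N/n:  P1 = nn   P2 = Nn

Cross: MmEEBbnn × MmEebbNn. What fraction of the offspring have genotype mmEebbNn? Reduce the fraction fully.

P(mmEebbNn) = 1/32

MmEEBbnn gametes: MEBn×4, MEbn×4, mEBn×4, mEbn×4
MmEebbNn gametes: MEbN×2, MEbn×2, MebN×2, Mebn×2, mEbN×2, mEbn×2, mebN×2, mebn×2
MmEEBbnn×MmEebbNn grid (16·16=256): MMEEBbNn=8 MMEEBbnn=8 MMEEbbNn=8 MMEEbbnn=8 MMEeBbNn=8 MMEeBbnn=8 MMEebbNn=8 MMEebbnn=8 MmEEBbNn=16 MmEEBbnn=16 MmEEbbNn=16 MmEEbbnn=16 MmEeBbNn=16 MmEeBbnn=16 MmEebbNn=16 MmEebbnn=16 mmEEBbNn=8 mmEEBbnn=8 mmEEbbNn=8 mmEEbbnn=8 mmEeBbNn=8 mmEeBbnn=8 mmEebbNn=8 mmEebbnn=8
mmEebbNn hits 8/256; gcd=8; 8÷8/256÷8 = 1/32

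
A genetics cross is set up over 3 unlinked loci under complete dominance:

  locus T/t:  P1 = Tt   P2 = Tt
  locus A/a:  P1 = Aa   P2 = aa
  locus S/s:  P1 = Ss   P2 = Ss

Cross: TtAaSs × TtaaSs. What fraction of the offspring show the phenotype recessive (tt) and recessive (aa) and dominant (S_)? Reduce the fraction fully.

TtAaSs gametes: TAS×1, TAs×1, TaS×1, Tas×1, tAS×1, tAs×1, taS×1, tas×1
TtaaSs gametes: TaS×2, Tas×2, taS×2, tas×2
TtAaSs×TtaaSs grid (8·8=64): TTAaSS=2 TTAaSs=4 TTAass=2 TTaaSS=2 TTaaSs=4 TTaass=2 TtAaSS=4 TtAaSs=8 TtAass=4 TtaaSS=4 TtaaSs=8 Ttaass=4 ttAaSS=2 ttAaSs=4 ttAass=2 ttaaSS=2 ttaaSs=4 ttaass=2
tt aa S_ hits 6/64; gcd=2; 6÷2/64÷2 = 3/32

P(tt aa S_) = 3/32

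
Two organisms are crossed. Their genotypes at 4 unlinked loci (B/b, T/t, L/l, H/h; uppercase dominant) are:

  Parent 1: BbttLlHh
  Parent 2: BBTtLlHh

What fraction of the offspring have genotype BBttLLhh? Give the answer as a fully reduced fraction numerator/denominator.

BbttLlHh gametes: BtLH×2, BtLh×2, BtlH×2, Btlh×2, btLH×2, btLh×2, btlH×2, btlh×2
BBTtLlHh gametes: BTLH×2, BTLh×2, BTlH×2, BTlh×2, BtLH×2, BtLh×2, BtlH×2, Btlh×2
BbttLlHh×BBTtLlHh grid (16·16=256): BBTtLLHH=4 BBTtLLHh=8 BBTtLLhh=4 BBTtLlHH=8 BBTtLlHh=16 BBTtLlhh=8 BBTtllHH=4 BBTtllHh=8 BBTtllhh=4 BBttLLHH=4 BBttLLHh=8 BBttLLhh=4 BBttLlHH=8 BBttLlHh=16 BBttLlhh=8 BBttllHH=4 BBttllHh=8 BBttllhh=4 BbTtLLHH=4 BbTtLLHh=8 BbTtLLhh=4 BbTtLlHH=8 BbTtLlHh=16 BbTtLlhh=8 BbTtllHH=4 BbTtllHh=8 BbTtllhh=4 BbttLLHH=4 BbttLLHh=8 BbttLLhh=4 BbttLlHH=8 BbttLlHh=16 BbttLlhh=8 BbttllHH=4 BbttllHh=8 Bbttllhh=4
BBttLLhh hits 4/256; gcd=4; 4÷4/256÷4 = 1/64

P(BBttLLhh) = 1/64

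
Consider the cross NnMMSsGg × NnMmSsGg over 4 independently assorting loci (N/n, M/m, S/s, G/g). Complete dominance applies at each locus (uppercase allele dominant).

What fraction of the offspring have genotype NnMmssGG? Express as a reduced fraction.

NnMMSsGg gametes: NMSG×2, NMSg×2, NMsG×2, NMsg×2, nMSG×2, nMSg×2, nMsG×2, nMsg×2
NnMmSsGg gametes: NMSG×1, NMSg×1, NMsG×1, NMsg×1, NmSG×1, NmSg×1, NmsG×1, Nmsg×1, nMSG×1, nMSg×1, nMsG×1, nMsg×1, nmSG×1, nmSg×1, nmsG×1, nmsg×1
NnMMSsGg×NnMmSsGg grid (16·16=256): NNMMSSGG=2 NNMMSSGg=4 NNMMSSgg=2 NNMMSsGG=4 NNMMSsGg=8 NNMMSsgg=4 NNMMssGG=2 NNMMssGg=4 NNMMssgg=2 NNMmSSGG=2 NNMmSSGg=4 NNMmSSgg=2 NNMmSsGG=4 NNMmSsGg=8 NNMmSsgg=4 NNMmssGG=2 NNMmssGg=4 NNMmssgg=2 NnMMSSGG=4 NnMMSSGg=8 NnMMSSgg=4 NnMMSsGG=8 NnMMSsGg=16 NnMMSsgg=8 NnMMssGG=4 NnMMssGg=8 NnMMssgg=4 NnMmSSGG=4 NnMmSSGg=8 NnMmSSgg=4 NnMmSsGG=8 NnMmSsGg=16 NnMmSsgg=8 NnMmssGG=4 NnMmssGg=8 NnMmssgg=4 nnMMSSGG=2 nnMMSSGg=4 nnMMSSgg=2 nnMMSsGG=4 nnMMSsGg=8 nnMMSsgg=4 nnMMssGG=2 nnMMssGg=4 nnMMssgg=2 nnMmSSGG=2 nnMmSSGg=4 nnMmSSgg=2 nnMmSsGG=4 nnMmSsGg=8 nnMmSsgg=4 nnMmssGG=2 nnMmssGg=4 nnMmssgg=2
NnMmssGG hits 4/256; gcd=4; 4÷4/256÷4 = 1/64

P(NnMmssGG) = 1/64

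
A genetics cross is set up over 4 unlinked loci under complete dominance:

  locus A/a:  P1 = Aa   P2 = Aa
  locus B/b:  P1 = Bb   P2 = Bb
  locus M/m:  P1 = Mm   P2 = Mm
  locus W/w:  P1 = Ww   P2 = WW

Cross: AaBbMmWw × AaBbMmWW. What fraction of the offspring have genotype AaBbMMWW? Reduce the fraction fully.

AaBbMmWw gametes: ABMW×1, ABMw×1, ABmW×1, ABmw×1, AbMW×1, AbMw×1, AbmW×1, Abmw×1, aBMW×1, aBMw×1, aBmW×1, aBmw×1, abMW×1, abMw×1, abmW×1, abmw×1
AaBbMmWW gametes: ABMW×2, ABmW×2, AbMW×2, AbmW×2, aBMW×2, aBmW×2, abMW×2, abmW×2
AaBbMmWw×AaBbMmWW grid (16·16=256): AABBMMWW=2 AABBMMWw=2 AABBMmWW=4 AABBMmWw=4 AABBmmWW=2 AABBmmWw=2 AABbMMWW=4 AABbMMWw=4 AABbMmWW=8 AABbMmWw=8 AABbmmWW=4 AABbmmWw=4 AAbbMMWW=2 AAbbMMWw=2 AAbbMmWW=4 AAbbMmWw=4 AAbbmmWW=2 AAbbmmWw=2 AaBBMMWW=4 AaBBMMWw=4 AaBBMmWW=8 AaBBMmWw=8 AaBBmmWW=4 AaBBmmWw=4 AaBbMMWW=8 AaBbMMWw=8 AaBbMmWW=16 AaBbMmWw=16 AaBbmmWW=8 AaBbmmWw=8 AabbMMWW=4 AabbMMWw=4 AabbMmWW=8 AabbMmWw=8 AabbmmWW=4 AabbmmWw=4 aaBBMMWW=2 aaBBMMWw=2 aaBBMmWW=4 aaBBMmWw=4 aaBBmmWW=2 aaBBmmWw=2 aaBbMMWW=4 aaBbMMWw=4 aaBbMmWW=8 aaBbMmWw=8 aaBbmmWW=4 aaBbmmWw=4 aabbMMWW=2 aabbMMWw=2 aabbMmWW=4 aabbMmWw=4 aabbmmWW=2 aabbmmWw=2
AaBbMMWW hits 8/256; gcd=8; 8÷8/256÷8 = 1/32

P(AaBbMMWW) = 1/32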